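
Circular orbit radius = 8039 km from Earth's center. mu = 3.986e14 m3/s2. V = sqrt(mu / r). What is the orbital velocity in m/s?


V = sqrt(3.986e14 / 8039000) = 7042 m/s

7042 m/s


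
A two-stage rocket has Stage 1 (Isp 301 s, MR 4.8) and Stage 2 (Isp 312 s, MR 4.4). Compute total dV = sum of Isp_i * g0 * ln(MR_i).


dV1 = 301 * 9.81 * ln(4.8) = 4631.8 m/s
dV2 = 312 * 9.81 * ln(4.4) = 4534.8 m/s
Total dV = 4631.8 + 4534.8 = 9166.6 m/s ~ 9167 m/s

9167 m/s


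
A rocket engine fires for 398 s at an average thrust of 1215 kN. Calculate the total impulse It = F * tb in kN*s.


It = 1215 * 398 = 483570 kN*s

483570 kN*s


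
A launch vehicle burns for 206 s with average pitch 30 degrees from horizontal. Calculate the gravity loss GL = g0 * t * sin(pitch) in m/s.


GL = 9.81 * 206 * sin(30 deg) = 1010 m/s

1010 m/s


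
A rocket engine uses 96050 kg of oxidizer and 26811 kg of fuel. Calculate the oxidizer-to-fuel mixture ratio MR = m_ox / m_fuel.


MR = 96050 / 26811 = 3.58

3.58


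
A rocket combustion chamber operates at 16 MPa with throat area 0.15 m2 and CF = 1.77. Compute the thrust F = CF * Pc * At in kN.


F = 1.77 * 16e6 * 0.15 = 4.2480e+06 N = 4248.0 kN

4248.0 kN


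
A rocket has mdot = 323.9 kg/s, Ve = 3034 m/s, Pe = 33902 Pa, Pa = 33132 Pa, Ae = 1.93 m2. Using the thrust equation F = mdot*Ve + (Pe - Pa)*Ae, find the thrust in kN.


F = 323.9 * 3034 + (33902 - 33132) * 1.93 = 984199.0 N = 984.2 kN

984.2 kN


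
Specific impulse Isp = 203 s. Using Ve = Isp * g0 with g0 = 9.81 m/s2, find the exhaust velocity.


Ve = Isp * g0 = 203 * 9.81 = 1991.4 m/s

1991.4 m/s


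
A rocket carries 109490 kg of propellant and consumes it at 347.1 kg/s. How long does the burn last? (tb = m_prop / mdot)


tb = 109490 / 347.1 = 315.4 s

315.4 s


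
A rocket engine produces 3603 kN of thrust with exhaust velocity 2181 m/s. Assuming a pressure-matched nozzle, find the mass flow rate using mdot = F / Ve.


mdot = F / Ve = 3603000 / 2181 = 1652.0 kg/s

1652.0 kg/s


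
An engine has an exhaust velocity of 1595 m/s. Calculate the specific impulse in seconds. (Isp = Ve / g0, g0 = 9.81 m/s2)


Isp = Ve / g0 = 1595 / 9.81 = 162.6 s

162.6 s


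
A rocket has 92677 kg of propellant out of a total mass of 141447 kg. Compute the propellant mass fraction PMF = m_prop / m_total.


PMF = 92677 / 141447 = 0.655

0.655


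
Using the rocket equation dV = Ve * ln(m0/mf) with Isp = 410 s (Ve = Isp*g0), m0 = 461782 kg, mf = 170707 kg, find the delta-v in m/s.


Ve = 410 * 9.81 = 4022.1 m/s
dV = 4022.1 * ln(461782/170707) = 4003 m/s

4003 m/s


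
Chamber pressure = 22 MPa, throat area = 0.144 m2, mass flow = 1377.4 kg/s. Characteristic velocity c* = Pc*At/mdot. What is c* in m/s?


c* = 22e6 * 0.144 / 1377.4 = 2300 m/s

2300 m/s


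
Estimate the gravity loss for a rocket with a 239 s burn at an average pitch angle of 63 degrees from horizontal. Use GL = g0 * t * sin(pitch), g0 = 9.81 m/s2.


GL = 9.81 * 239 * sin(63 deg) = 2089 m/s

2089 m/s


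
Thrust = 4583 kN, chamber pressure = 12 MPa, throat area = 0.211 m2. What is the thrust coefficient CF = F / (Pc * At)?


CF = 4583000 / (12e6 * 0.211) = 1.81

1.81


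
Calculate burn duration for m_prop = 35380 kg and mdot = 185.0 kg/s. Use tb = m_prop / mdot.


tb = 35380 / 185.0 = 191.2 s

191.2 s


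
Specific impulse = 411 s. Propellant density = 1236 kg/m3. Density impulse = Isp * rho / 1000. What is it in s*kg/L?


rho*Isp = 411 * 1236 / 1000 = 508 s*kg/L

508 s*kg/L


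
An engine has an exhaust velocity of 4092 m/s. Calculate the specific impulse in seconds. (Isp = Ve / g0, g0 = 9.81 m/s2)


Isp = Ve / g0 = 4092 / 9.81 = 417.1 s

417.1 s


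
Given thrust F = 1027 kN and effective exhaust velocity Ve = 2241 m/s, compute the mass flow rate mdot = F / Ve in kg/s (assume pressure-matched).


mdot = F / Ve = 1027000 / 2241 = 458.3 kg/s

458.3 kg/s


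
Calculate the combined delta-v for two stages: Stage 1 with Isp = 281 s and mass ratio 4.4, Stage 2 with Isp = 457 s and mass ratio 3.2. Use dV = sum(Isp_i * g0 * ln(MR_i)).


dV1 = 281 * 9.81 * ln(4.4) = 4084.2 m/s
dV2 = 457 * 9.81 * ln(3.2) = 5214.6 m/s
Total dV = 4084.2 + 5214.6 = 9298.8 m/s ~ 9299 m/s

9299 m/s


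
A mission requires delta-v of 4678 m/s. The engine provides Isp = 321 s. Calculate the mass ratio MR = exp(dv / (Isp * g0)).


Ve = 321 * 9.81 = 3149.01 m/s
MR = exp(4678 / 3149.01) = 4.417

4.417


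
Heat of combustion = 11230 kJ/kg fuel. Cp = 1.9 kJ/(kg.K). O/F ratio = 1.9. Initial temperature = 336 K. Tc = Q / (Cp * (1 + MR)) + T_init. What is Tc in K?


Tc = 11230 / (1.9 * (1 + 1.9)) + 336 = 2374 K

2374 K


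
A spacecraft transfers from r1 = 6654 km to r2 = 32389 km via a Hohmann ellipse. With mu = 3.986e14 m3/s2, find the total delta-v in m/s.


V1 = sqrt(mu/r1) = 7739.76 m/s
dV1 = V1*(sqrt(2*r2/(r1+r2)) - 1) = 2229.65 m/s
V2 = sqrt(mu/r2) = 3508.08 m/s
dV2 = V2*(1 - sqrt(2*r1/(r1+r2))) = 1459.97 m/s
Total dV = 3690 m/s

3690 m/s


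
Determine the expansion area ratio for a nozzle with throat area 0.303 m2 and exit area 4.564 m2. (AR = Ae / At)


AR = 4.564 / 0.303 = 15.1

15.1


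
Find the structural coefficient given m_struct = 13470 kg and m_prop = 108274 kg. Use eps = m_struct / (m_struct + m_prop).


eps = 13470 / (13470 + 108274) = 0.1106

0.1106


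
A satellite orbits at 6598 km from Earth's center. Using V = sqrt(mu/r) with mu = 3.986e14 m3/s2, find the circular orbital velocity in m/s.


V = sqrt(3.986e14 / 6598000) = 7773 m/s

7773 m/s


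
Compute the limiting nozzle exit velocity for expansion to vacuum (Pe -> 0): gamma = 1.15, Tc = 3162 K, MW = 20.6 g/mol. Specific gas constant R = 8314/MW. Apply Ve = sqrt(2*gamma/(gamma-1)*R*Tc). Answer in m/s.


R = 8314 / 20.6 = 403.59 J/(kg.K)
Ve = sqrt(2 * 1.15 / (1.15 - 1) * 403.59 * 3162) = 4424 m/s

4424 m/s


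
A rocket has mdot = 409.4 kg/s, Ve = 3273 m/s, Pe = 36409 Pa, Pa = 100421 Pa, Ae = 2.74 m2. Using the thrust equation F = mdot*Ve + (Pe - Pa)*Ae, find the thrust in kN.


F = 409.4 * 3273 + (36409 - 100421) * 2.74 = 1.1646e+06 N = 1164.6 kN

1164.6 kN


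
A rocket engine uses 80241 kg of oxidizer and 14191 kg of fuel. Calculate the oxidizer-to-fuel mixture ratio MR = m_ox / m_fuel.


MR = 80241 / 14191 = 5.65

5.65


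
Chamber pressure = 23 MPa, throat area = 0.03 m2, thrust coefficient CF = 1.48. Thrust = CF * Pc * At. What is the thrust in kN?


F = 1.48 * 23e6 * 0.03 = 1.0212e+06 N = 1021.2 kN

1021.2 kN


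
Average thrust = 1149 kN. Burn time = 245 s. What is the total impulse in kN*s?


It = 1149 * 245 = 281505 kN*s

281505 kN*s


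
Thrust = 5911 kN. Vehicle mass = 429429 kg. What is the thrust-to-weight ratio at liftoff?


TWR = 5911000 / (429429 * 9.81) = 1.4

1.4


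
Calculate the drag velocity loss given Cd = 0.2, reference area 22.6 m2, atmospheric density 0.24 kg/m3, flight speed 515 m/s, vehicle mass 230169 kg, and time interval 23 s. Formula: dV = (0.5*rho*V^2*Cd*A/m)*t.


D = 0.5 * 0.24 * 515^2 * 0.2 * 22.6 = 143858.04 N
a = 143858.04 / 230169 = 0.625 m/s2
dV = 0.625 * 23 = 14.4 m/s

14.4 m/s


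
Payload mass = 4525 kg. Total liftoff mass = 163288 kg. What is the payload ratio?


PR = 4525 / 163288 = 0.0277

0.0277


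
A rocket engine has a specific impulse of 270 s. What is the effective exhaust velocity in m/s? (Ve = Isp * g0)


Ve = Isp * g0 = 270 * 9.81 = 2648.7 m/s

2648.7 m/s


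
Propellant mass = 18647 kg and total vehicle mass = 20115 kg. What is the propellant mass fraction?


PMF = 18647 / 20115 = 0.927

0.927


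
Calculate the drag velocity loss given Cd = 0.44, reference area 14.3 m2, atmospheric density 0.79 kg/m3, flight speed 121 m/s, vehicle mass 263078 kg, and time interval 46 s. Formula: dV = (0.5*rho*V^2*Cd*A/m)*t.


D = 0.5 * 0.79 * 121^2 * 0.44 * 14.3 = 36387.86 N
a = 36387.86 / 263078 = 0.1383 m/s2
dV = 0.1383 * 46 = 6.4 m/s

6.4 m/s


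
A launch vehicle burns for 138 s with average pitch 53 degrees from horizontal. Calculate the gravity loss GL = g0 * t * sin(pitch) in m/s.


GL = 9.81 * 138 * sin(53 deg) = 1081 m/s

1081 m/s


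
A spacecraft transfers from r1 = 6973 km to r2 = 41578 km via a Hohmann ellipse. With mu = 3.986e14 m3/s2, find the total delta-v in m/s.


V1 = sqrt(mu/r1) = 7560.64 m/s
dV1 = V1*(sqrt(2*r2/(r1+r2)) - 1) = 2334.14 m/s
V2 = sqrt(mu/r2) = 3096.26 m/s
dV2 = V2*(1 - sqrt(2*r1/(r1+r2))) = 1436.81 m/s
Total dV = 3771 m/s

3771 m/s


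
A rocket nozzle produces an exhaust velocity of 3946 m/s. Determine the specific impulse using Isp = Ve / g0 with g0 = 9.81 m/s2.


Isp = Ve / g0 = 3946 / 9.81 = 402.2 s

402.2 s


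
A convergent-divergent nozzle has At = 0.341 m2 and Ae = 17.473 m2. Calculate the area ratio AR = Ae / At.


AR = 17.473 / 0.341 = 51.2

51.2


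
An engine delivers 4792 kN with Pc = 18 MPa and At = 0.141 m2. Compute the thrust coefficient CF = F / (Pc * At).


CF = 4792000 / (18e6 * 0.141) = 1.89

1.89


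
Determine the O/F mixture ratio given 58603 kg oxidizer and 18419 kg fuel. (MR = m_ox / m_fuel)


MR = 58603 / 18419 = 3.18

3.18


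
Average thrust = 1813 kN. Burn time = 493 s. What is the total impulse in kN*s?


It = 1813 * 493 = 893809 kN*s

893809 kN*s


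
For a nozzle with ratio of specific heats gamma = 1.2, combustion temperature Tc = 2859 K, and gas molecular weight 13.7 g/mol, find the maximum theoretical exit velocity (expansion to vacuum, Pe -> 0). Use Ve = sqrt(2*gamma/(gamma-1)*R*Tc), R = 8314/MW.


R = 8314 / 13.7 = 606.86 J/(kg.K)
Ve = sqrt(2 * 1.2 / (1.2 - 1) * 606.86 * 2859) = 4563 m/s

4563 m/s


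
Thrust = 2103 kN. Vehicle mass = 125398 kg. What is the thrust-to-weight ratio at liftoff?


TWR = 2103000 / (125398 * 9.81) = 1.71

1.71


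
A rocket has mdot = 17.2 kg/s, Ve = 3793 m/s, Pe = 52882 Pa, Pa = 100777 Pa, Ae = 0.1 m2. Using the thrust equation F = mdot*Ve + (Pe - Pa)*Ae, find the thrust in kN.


F = 17.2 * 3793 + (52882 - 100777) * 0.1 = 60450.0 N = 60.5 kN

60.5 kN


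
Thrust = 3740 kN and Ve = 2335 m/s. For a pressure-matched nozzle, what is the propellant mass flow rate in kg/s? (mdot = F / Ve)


mdot = F / Ve = 3740000 / 2335 = 1601.7 kg/s

1601.7 kg/s


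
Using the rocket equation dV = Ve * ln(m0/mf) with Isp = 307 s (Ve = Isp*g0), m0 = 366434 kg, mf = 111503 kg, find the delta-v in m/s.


Ve = 307 * 9.81 = 3011.67 m/s
dV = 3011.67 * ln(366434/111503) = 3583 m/s

3583 m/s


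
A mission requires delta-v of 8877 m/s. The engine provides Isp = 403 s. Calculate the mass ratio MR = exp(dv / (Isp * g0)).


Ve = 403 * 9.81 = 3953.43 m/s
MR = exp(8877 / 3953.43) = 9.444

9.444


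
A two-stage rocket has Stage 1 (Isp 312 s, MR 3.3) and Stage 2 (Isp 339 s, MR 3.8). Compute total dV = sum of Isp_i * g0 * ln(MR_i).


dV1 = 312 * 9.81 * ln(3.3) = 3654.3 m/s
dV2 = 339 * 9.81 * ln(3.8) = 4439.7 m/s
Total dV = 3654.3 + 4439.7 = 8094.0 m/s ~ 8094 m/s

8094 m/s


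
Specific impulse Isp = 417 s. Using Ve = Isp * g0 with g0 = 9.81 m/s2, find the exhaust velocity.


Ve = Isp * g0 = 417 * 9.81 = 4090.8 m/s

4090.8 m/s


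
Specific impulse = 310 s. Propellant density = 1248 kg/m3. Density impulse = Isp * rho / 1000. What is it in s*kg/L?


rho*Isp = 310 * 1248 / 1000 = 387 s*kg/L

387 s*kg/L


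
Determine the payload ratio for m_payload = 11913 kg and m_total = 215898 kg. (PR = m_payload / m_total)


PR = 11913 / 215898 = 0.0552

0.0552


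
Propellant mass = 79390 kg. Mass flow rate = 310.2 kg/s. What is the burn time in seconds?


tb = 79390 / 310.2 = 255.9 s

255.9 s


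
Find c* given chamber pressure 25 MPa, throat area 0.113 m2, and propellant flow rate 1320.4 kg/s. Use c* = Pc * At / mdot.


c* = 25e6 * 0.113 / 1320.4 = 2140 m/s

2140 m/s


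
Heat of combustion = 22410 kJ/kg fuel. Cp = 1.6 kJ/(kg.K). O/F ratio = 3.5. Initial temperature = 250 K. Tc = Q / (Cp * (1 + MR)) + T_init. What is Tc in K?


Tc = 22410 / (1.6 * (1 + 3.5)) + 250 = 3362 K

3362 K


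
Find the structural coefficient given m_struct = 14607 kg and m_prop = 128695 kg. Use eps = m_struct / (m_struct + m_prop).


eps = 14607 / (14607 + 128695) = 0.1019

0.1019


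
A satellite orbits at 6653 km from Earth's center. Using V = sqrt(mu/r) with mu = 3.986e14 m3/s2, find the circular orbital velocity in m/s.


V = sqrt(3.986e14 / 6653000) = 7740 m/s

7740 m/s


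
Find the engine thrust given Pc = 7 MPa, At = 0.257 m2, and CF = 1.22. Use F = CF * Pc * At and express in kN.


F = 1.22 * 7e6 * 0.257 = 2.1948e+06 N = 2194.8 kN

2194.8 kN


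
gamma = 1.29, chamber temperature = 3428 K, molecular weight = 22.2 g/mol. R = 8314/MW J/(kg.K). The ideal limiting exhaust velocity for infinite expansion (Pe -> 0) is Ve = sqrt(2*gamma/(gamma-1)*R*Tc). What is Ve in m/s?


R = 8314 / 22.2 = 374.5 J/(kg.K)
Ve = sqrt(2 * 1.29 / (1.29 - 1) * 374.5 * 3428) = 3380 m/s

3380 m/s


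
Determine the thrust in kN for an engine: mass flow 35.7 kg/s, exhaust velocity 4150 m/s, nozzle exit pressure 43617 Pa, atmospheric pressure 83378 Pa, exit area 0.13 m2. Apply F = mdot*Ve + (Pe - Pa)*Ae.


F = 35.7 * 4150 + (43617 - 83378) * 0.13 = 142986.0 N = 143.0 kN

143.0 kN


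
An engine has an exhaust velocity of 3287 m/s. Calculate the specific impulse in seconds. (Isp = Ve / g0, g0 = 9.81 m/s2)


Isp = Ve / g0 = 3287 / 9.81 = 335.1 s

335.1 s


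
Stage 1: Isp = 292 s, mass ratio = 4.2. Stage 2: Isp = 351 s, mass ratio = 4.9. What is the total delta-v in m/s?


dV1 = 292 * 9.81 * ln(4.2) = 4110.8 m/s
dV2 = 351 * 9.81 * ln(4.9) = 5472.2 m/s
Total dV = 4110.8 + 5472.2 = 9583.0 m/s ~ 9583 m/s

9583 m/s


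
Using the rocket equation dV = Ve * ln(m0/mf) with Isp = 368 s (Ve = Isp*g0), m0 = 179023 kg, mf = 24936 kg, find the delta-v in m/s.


Ve = 368 * 9.81 = 3610.08 m/s
dV = 3610.08 * ln(179023/24936) = 7116 m/s

7116 m/s


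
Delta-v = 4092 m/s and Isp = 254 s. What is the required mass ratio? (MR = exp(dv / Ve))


Ve = 254 * 9.81 = 2491.74 m/s
MR = exp(4092 / 2491.74) = 5.167

5.167


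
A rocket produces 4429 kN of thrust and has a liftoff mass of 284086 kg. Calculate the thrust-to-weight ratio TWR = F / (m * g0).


TWR = 4429000 / (284086 * 9.81) = 1.59

1.59


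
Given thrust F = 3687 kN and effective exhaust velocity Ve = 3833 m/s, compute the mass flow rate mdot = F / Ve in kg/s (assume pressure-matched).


mdot = F / Ve = 3687000 / 3833 = 961.9 kg/s

961.9 kg/s


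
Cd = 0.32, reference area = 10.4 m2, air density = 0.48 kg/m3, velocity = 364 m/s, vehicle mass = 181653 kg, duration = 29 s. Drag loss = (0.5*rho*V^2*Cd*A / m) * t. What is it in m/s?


D = 0.5 * 0.48 * 364^2 * 0.32 * 10.4 = 105827.21 N
a = 105827.21 / 181653 = 0.5826 m/s2
dV = 0.5826 * 29 = 16.9 m/s

16.9 m/s


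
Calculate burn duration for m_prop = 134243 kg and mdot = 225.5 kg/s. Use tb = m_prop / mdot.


tb = 134243 / 225.5 = 595.3 s

595.3 s


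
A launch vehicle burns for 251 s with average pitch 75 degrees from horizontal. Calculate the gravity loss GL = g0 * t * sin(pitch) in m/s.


GL = 9.81 * 251 * sin(75 deg) = 2378 m/s

2378 m/s


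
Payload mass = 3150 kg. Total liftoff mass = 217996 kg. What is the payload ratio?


PR = 3150 / 217996 = 0.0144

0.0144


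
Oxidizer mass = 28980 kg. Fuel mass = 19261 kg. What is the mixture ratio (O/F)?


MR = 28980 / 19261 = 1.5

1.5


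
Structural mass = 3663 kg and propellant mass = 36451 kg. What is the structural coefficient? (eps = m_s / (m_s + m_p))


eps = 3663 / (3663 + 36451) = 0.0913

0.0913


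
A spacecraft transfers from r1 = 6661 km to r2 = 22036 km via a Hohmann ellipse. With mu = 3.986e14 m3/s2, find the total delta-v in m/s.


V1 = sqrt(mu/r1) = 7735.69 m/s
dV1 = V1*(sqrt(2*r2/(r1+r2)) - 1) = 1850.86 m/s
V2 = sqrt(mu/r2) = 4253.07 m/s
dV2 = V2*(1 - sqrt(2*r1/(r1+r2))) = 1355.27 m/s
Total dV = 3206 m/s

3206 m/s


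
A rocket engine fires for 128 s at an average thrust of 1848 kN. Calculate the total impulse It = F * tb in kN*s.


It = 1848 * 128 = 236544 kN*s

236544 kN*s


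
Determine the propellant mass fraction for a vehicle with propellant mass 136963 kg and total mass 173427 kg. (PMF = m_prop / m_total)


PMF = 136963 / 173427 = 0.79

0.79


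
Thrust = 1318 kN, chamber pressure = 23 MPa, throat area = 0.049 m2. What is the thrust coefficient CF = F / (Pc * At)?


CF = 1318000 / (23e6 * 0.049) = 1.17

1.17


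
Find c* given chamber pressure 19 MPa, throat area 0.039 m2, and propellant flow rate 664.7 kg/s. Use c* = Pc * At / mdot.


c* = 19e6 * 0.039 / 664.7 = 1115 m/s

1115 m/s


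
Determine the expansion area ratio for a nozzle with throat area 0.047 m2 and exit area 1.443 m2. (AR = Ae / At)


AR = 1.443 / 0.047 = 30.7

30.7


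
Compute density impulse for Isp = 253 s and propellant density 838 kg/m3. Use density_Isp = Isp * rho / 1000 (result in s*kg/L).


rho*Isp = 253 * 838 / 1000 = 212 s*kg/L

212 s*kg/L


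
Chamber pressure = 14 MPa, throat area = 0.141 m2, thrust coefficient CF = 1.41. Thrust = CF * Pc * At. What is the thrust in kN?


F = 1.41 * 14e6 * 0.141 = 2.7833e+06 N = 2783.3 kN

2783.3 kN


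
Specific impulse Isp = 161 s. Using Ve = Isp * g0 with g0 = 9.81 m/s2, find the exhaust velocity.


Ve = Isp * g0 = 161 * 9.81 = 1579.4 m/s

1579.4 m/s


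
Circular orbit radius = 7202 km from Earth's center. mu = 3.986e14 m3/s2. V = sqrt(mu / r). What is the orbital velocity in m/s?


V = sqrt(3.986e14 / 7202000) = 7439 m/s

7439 m/s


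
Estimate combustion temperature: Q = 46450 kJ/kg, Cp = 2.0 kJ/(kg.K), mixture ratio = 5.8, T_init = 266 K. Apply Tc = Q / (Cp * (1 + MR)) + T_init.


Tc = 46450 / (2.0 * (1 + 5.8)) + 266 = 3681 K

3681 K


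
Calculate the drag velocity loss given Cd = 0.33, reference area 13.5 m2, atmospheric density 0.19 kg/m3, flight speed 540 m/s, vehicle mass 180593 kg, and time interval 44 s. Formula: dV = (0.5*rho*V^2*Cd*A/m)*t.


D = 0.5 * 0.19 * 540^2 * 0.33 * 13.5 = 123412.41 N
a = 123412.41 / 180593 = 0.6834 m/s2
dV = 0.6834 * 44 = 30.1 m/s

30.1 m/s


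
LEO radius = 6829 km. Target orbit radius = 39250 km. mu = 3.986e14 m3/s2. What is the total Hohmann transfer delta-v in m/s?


V1 = sqrt(mu/r1) = 7639.94 m/s
dV1 = V1*(sqrt(2*r2/(r1+r2)) - 1) = 2331.85 m/s
V2 = sqrt(mu/r2) = 3186.76 m/s
dV2 = V2*(1 - sqrt(2*r1/(r1+r2))) = 1451.79 m/s
Total dV = 3784 m/s

3784 m/s


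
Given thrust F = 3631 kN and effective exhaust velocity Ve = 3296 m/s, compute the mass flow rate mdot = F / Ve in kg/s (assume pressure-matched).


mdot = F / Ve = 3631000 / 3296 = 1101.6 kg/s

1101.6 kg/s


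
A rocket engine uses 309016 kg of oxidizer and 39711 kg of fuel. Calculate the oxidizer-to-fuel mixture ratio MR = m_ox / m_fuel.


MR = 309016 / 39711 = 7.78

7.78


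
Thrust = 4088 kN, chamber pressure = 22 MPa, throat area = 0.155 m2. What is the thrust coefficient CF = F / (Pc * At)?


CF = 4088000 / (22e6 * 0.155) = 1.2

1.2


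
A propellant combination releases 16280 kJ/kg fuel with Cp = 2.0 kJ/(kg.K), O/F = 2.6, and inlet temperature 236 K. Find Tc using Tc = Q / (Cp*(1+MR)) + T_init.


Tc = 16280 / (2.0 * (1 + 2.6)) + 236 = 2497 K

2497 K


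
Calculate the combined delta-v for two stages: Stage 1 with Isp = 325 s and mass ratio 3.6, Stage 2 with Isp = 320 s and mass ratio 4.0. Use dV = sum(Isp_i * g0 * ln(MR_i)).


dV1 = 325 * 9.81 * ln(3.6) = 4083.9 m/s
dV2 = 320 * 9.81 * ln(4.0) = 4351.9 m/s
Total dV = 4083.9 + 4351.9 = 8435.8 m/s ~ 8436 m/s

8436 m/s


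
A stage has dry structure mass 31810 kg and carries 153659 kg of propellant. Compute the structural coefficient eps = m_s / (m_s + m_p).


eps = 31810 / (31810 + 153659) = 0.1715

0.1715


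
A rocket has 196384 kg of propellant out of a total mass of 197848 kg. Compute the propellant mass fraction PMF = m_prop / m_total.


PMF = 196384 / 197848 = 0.993

0.993


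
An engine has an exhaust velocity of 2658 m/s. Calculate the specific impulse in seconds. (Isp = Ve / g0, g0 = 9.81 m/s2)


Isp = Ve / g0 = 2658 / 9.81 = 270.9 s

270.9 s


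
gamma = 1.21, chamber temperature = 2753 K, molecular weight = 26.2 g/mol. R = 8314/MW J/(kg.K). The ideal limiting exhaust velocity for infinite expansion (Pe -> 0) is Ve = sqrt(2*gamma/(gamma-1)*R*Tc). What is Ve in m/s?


R = 8314 / 26.2 = 317.33 J/(kg.K)
Ve = sqrt(2 * 1.21 / (1.21 - 1) * 317.33 * 2753) = 3173 m/s

3173 m/s


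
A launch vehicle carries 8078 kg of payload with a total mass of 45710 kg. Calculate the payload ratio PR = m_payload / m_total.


PR = 8078 / 45710 = 0.1767

0.1767


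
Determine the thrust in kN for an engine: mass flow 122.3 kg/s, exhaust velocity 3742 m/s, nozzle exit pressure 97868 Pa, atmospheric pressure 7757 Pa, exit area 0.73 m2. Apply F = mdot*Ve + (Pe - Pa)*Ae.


F = 122.3 * 3742 + (97868 - 7757) * 0.73 = 523428.0 N = 523.4 kN

523.4 kN


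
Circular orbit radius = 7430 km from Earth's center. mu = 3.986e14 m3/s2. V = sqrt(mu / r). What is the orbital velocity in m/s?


V = sqrt(3.986e14 / 7430000) = 7324 m/s

7324 m/s


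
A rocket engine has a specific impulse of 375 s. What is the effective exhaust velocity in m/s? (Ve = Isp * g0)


Ve = Isp * g0 = 375 * 9.81 = 3678.8 m/s

3678.8 m/s


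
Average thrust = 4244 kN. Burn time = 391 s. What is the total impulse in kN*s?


It = 4244 * 391 = 1659404 kN*s

1659404 kN*s


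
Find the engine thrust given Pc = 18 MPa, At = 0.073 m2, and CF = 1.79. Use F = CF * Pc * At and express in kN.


F = 1.79 * 18e6 * 0.073 = 2.3521e+06 N = 2352.1 kN

2352.1 kN


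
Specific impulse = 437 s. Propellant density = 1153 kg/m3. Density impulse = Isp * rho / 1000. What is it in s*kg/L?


rho*Isp = 437 * 1153 / 1000 = 504 s*kg/L

504 s*kg/L


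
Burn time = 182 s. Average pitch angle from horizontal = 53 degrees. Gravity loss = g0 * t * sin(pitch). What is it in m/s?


GL = 9.81 * 182 * sin(53 deg) = 1426 m/s

1426 m/s


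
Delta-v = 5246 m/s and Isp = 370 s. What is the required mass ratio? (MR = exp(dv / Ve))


Ve = 370 * 9.81 = 3629.7 m/s
MR = exp(5246 / 3629.7) = 4.243

4.243


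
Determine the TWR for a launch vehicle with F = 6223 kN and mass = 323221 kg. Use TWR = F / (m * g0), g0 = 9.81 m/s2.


TWR = 6223000 / (323221 * 9.81) = 1.96

1.96


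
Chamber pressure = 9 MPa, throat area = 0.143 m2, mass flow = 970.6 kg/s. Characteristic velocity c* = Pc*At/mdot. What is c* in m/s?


c* = 9e6 * 0.143 / 970.6 = 1326 m/s

1326 m/s


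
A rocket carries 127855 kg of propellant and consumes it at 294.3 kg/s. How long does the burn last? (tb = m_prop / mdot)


tb = 127855 / 294.3 = 434.4 s

434.4 s


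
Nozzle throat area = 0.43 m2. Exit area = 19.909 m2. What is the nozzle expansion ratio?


AR = 19.909 / 0.43 = 46.3

46.3


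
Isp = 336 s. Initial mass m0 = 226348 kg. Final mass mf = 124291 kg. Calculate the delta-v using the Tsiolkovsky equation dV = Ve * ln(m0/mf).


Ve = 336 * 9.81 = 3296.16 m/s
dV = 3296.16 * ln(226348/124291) = 1976 m/s

1976 m/s


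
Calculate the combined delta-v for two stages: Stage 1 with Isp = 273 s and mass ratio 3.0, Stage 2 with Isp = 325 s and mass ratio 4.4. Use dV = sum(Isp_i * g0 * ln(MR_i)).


dV1 = 273 * 9.81 * ln(3.0) = 2942.2 m/s
dV2 = 325 * 9.81 * ln(4.4) = 4723.7 m/s
Total dV = 2942.2 + 4723.7 = 7665.9 m/s ~ 7666 m/s

7666 m/s


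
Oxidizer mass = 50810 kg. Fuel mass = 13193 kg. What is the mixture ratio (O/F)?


MR = 50810 / 13193 = 3.85

3.85


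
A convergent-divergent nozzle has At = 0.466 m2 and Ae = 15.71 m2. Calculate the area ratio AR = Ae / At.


AR = 15.71 / 0.466 = 33.7

33.7


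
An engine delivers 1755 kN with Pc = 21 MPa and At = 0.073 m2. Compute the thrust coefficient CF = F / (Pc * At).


CF = 1755000 / (21e6 * 0.073) = 1.14

1.14


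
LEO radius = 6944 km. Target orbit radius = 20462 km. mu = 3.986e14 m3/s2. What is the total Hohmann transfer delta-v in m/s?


V1 = sqrt(mu/r1) = 7576.42 m/s
dV1 = V1*(sqrt(2*r2/(r1+r2)) - 1) = 1681.86 m/s
V2 = sqrt(mu/r2) = 4413.62 m/s
dV2 = V2*(1 - sqrt(2*r1/(r1+r2))) = 1271.72 m/s
Total dV = 2954 m/s

2954 m/s


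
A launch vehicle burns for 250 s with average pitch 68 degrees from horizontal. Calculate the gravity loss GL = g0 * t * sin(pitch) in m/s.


GL = 9.81 * 250 * sin(68 deg) = 2274 m/s

2274 m/s


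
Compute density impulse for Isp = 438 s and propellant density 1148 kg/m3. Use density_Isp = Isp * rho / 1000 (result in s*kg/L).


rho*Isp = 438 * 1148 / 1000 = 503 s*kg/L

503 s*kg/L


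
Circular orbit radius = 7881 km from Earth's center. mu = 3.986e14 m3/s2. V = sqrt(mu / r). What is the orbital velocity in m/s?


V = sqrt(3.986e14 / 7881000) = 7112 m/s

7112 m/s


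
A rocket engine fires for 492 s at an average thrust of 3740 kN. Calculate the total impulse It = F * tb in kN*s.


It = 3740 * 492 = 1840080 kN*s

1840080 kN*s


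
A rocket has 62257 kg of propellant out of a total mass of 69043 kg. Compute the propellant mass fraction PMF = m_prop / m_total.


PMF = 62257 / 69043 = 0.902

0.902


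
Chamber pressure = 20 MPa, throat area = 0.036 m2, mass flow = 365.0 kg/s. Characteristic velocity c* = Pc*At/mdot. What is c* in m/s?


c* = 20e6 * 0.036 / 365.0 = 1973 m/s

1973 m/s


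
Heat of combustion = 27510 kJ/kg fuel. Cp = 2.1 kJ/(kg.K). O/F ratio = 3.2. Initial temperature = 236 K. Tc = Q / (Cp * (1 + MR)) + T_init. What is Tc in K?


Tc = 27510 / (2.1 * (1 + 3.2)) + 236 = 3355 K

3355 K


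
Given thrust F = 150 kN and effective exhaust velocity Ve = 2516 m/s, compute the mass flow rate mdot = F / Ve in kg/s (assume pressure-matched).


mdot = F / Ve = 150000 / 2516 = 59.6 kg/s

59.6 kg/s


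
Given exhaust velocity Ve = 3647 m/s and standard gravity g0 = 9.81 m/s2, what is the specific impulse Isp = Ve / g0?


Isp = Ve / g0 = 3647 / 9.81 = 371.8 s

371.8 s


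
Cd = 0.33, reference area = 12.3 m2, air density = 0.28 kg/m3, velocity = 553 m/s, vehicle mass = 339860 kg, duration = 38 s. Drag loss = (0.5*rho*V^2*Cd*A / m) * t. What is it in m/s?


D = 0.5 * 0.28 * 553^2 * 0.33 * 12.3 = 173779.02 N
a = 173779.02 / 339860 = 0.5113 m/s2
dV = 0.5113 * 38 = 19.4 m/s

19.4 m/s


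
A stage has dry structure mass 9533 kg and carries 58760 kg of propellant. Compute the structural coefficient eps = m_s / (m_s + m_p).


eps = 9533 / (9533 + 58760) = 0.1396

0.1396


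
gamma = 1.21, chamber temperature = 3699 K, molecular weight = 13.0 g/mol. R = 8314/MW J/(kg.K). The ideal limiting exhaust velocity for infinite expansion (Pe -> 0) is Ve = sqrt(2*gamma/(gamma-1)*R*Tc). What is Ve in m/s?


R = 8314 / 13.0 = 639.54 J/(kg.K)
Ve = sqrt(2 * 1.21 / (1.21 - 1) * 639.54 * 3699) = 5221 m/s

5221 m/s


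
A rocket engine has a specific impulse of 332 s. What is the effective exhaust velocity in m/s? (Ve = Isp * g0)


Ve = Isp * g0 = 332 * 9.81 = 3256.9 m/s

3256.9 m/s


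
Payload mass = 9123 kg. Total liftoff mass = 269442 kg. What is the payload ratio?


PR = 9123 / 269442 = 0.0339

0.0339


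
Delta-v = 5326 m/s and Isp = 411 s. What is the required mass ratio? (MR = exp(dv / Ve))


Ve = 411 * 9.81 = 4031.91 m/s
MR = exp(5326 / 4031.91) = 3.747

3.747


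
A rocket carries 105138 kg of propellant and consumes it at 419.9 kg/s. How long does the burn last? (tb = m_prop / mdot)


tb = 105138 / 419.9 = 250.4 s

250.4 s


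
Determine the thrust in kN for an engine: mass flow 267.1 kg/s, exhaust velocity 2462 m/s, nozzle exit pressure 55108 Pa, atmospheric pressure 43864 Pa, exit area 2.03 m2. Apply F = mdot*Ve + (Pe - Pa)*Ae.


F = 267.1 * 2462 + (55108 - 43864) * 2.03 = 680426.0 N = 680.4 kN

680.4 kN


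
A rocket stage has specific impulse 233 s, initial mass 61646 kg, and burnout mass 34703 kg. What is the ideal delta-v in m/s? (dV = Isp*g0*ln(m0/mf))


Ve = 233 * 9.81 = 2285.73 m/s
dV = 2285.73 * ln(61646/34703) = 1313 m/s

1313 m/s


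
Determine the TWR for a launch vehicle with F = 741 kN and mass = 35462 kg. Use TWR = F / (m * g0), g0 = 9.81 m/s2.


TWR = 741000 / (35462 * 9.81) = 2.13

2.13


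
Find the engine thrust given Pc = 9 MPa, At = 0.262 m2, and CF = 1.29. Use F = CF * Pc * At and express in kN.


F = 1.29 * 9e6 * 0.262 = 3.0418e+06 N = 3041.8 kN

3041.8 kN


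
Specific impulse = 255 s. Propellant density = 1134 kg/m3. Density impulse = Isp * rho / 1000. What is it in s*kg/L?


rho*Isp = 255 * 1134 / 1000 = 289 s*kg/L

289 s*kg/L


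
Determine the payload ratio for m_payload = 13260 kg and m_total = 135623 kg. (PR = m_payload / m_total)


PR = 13260 / 135623 = 0.0978

0.0978


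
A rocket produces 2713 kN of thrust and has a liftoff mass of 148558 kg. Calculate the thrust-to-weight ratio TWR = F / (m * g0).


TWR = 2713000 / (148558 * 9.81) = 1.86

1.86


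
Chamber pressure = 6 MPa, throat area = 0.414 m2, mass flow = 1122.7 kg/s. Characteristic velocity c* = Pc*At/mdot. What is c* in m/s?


c* = 6e6 * 0.414 / 1122.7 = 2213 m/s

2213 m/s


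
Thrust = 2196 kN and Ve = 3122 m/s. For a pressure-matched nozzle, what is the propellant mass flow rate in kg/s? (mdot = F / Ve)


mdot = F / Ve = 2196000 / 3122 = 703.4 kg/s

703.4 kg/s


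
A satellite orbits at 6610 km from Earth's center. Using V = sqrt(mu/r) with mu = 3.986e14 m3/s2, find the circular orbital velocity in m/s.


V = sqrt(3.986e14 / 6610000) = 7765 m/s

7765 m/s


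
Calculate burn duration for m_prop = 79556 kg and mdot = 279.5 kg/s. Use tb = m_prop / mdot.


tb = 79556 / 279.5 = 284.6 s

284.6 s


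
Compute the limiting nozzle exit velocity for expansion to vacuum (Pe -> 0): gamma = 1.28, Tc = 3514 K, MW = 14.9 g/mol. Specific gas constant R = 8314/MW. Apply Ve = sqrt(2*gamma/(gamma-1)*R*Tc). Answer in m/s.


R = 8314 / 14.9 = 557.99 J/(kg.K)
Ve = sqrt(2 * 1.28 / (1.28 - 1) * 557.99 * 3514) = 4234 m/s

4234 m/s


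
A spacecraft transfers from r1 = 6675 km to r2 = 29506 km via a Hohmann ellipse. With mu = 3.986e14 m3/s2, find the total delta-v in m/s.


V1 = sqrt(mu/r1) = 7727.57 m/s
dV1 = V1*(sqrt(2*r2/(r1+r2)) - 1) = 2141.42 m/s
V2 = sqrt(mu/r2) = 3675.48 m/s
dV2 = V2*(1 - sqrt(2*r1/(r1+r2))) = 1442.86 m/s
Total dV = 3584 m/s

3584 m/s


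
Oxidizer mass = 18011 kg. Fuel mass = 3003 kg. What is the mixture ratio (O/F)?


MR = 18011 / 3003 = 6.0

6.0


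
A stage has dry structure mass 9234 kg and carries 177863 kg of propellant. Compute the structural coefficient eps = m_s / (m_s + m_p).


eps = 9234 / (9234 + 177863) = 0.0494

0.0494


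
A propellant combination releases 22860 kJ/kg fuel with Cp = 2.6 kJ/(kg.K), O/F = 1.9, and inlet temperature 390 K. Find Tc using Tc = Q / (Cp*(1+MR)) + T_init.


Tc = 22860 / (2.6 * (1 + 1.9)) + 390 = 3422 K

3422 K


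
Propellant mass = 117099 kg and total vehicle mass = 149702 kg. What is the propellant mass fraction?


PMF = 117099 / 149702 = 0.782

0.782


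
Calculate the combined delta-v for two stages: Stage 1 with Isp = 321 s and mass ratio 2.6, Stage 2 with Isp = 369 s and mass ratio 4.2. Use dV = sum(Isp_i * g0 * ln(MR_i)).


dV1 = 321 * 9.81 * ln(2.6) = 3008.9 m/s
dV2 = 369 * 9.81 * ln(4.2) = 5194.8 m/s
Total dV = 3008.9 + 5194.8 = 8203.7 m/s ~ 8204 m/s

8204 m/s


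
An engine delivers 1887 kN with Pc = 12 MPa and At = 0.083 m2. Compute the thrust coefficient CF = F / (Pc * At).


CF = 1887000 / (12e6 * 0.083) = 1.89

1.89


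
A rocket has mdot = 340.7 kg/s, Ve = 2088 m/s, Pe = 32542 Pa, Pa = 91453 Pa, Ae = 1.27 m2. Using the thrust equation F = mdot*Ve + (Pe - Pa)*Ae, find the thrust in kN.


F = 340.7 * 2088 + (32542 - 91453) * 1.27 = 636565.0 N = 636.6 kN

636.6 kN


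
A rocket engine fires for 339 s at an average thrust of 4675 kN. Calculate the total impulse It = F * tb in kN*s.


It = 4675 * 339 = 1584825 kN*s

1584825 kN*s


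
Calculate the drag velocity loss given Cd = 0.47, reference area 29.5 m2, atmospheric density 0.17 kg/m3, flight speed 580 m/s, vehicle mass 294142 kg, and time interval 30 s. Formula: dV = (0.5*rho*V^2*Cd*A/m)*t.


D = 0.5 * 0.17 * 580^2 * 0.47 * 29.5 = 396455.81 N
a = 396455.81 / 294142 = 1.3478 m/s2
dV = 1.3478 * 30 = 40.4 m/s

40.4 m/s


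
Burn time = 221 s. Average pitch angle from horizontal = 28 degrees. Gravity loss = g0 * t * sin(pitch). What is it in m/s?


GL = 9.81 * 221 * sin(28 deg) = 1018 m/s

1018 m/s


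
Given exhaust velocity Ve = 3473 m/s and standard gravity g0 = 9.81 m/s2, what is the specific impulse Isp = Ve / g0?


Isp = Ve / g0 = 3473 / 9.81 = 354.0 s

354.0 s


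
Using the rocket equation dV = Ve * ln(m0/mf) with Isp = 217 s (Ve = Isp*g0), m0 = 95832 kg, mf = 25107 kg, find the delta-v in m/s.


Ve = 217 * 9.81 = 2128.77 m/s
dV = 2128.77 * ln(95832/25107) = 2851 m/s

2851 m/s


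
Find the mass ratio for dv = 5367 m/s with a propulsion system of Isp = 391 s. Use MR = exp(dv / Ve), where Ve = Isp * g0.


Ve = 391 * 9.81 = 3835.71 m/s
MR = exp(5367 / 3835.71) = 4.052

4.052


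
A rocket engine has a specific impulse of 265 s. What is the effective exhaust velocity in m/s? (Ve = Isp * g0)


Ve = Isp * g0 = 265 * 9.81 = 2599.7 m/s

2599.7 m/s


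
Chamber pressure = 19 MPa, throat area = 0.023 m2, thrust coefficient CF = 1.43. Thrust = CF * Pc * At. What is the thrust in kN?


F = 1.43 * 19e6 * 0.023 = 624910.0 N = 624.9 kN

624.9 kN


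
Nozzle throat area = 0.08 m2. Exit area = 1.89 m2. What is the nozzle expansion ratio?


AR = 1.89 / 0.08 = 23.6

23.6


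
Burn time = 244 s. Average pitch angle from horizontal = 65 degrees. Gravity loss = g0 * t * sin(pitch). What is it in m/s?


GL = 9.81 * 244 * sin(65 deg) = 2169 m/s

2169 m/s


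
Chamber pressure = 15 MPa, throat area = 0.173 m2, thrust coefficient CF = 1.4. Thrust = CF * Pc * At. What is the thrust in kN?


F = 1.4 * 15e6 * 0.173 = 3.6330e+06 N = 3633.0 kN

3633.0 kN


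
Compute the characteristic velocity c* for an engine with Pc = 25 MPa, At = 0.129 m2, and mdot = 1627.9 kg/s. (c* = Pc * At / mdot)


c* = 25e6 * 0.129 / 1627.9 = 1981 m/s

1981 m/s


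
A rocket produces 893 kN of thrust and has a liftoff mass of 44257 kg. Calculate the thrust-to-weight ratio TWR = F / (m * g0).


TWR = 893000 / (44257 * 9.81) = 2.06

2.06


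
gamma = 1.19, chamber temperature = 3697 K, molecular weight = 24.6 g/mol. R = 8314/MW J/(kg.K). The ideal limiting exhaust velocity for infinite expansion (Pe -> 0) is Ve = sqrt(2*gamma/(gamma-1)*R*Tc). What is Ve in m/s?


R = 8314 / 24.6 = 337.97 J/(kg.K)
Ve = sqrt(2 * 1.19 / (1.19 - 1) * 337.97 * 3697) = 3956 m/s

3956 m/s


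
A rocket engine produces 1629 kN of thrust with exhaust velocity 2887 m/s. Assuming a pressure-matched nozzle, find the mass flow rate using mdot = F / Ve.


mdot = F / Ve = 1629000 / 2887 = 564.3 kg/s

564.3 kg/s


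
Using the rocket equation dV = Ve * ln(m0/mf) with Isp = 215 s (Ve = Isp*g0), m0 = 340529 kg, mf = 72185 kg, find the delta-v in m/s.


Ve = 215 * 9.81 = 2109.15 m/s
dV = 2109.15 * ln(340529/72185) = 3272 m/s

3272 m/s


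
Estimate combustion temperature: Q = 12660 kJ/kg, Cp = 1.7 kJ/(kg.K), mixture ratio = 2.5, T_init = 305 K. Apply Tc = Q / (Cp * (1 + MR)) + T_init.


Tc = 12660 / (1.7 * (1 + 2.5)) + 305 = 2433 K

2433 K


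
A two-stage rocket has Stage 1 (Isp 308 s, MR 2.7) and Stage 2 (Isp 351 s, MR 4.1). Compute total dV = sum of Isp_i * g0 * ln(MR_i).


dV1 = 308 * 9.81 * ln(2.7) = 3001.1 m/s
dV2 = 351 * 9.81 * ln(4.1) = 4858.5 m/s
Total dV = 3001.1 + 4858.5 = 7859.6 m/s ~ 7860 m/s

7860 m/s


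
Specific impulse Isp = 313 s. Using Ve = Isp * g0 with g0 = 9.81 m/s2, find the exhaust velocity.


Ve = Isp * g0 = 313 * 9.81 = 3070.5 m/s

3070.5 m/s


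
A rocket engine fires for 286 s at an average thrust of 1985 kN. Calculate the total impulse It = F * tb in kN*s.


It = 1985 * 286 = 567710 kN*s

567710 kN*s


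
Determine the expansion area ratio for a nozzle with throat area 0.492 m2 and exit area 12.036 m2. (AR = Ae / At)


AR = 12.036 / 0.492 = 24.5

24.5


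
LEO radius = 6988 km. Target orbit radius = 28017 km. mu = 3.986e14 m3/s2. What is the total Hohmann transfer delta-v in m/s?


V1 = sqrt(mu/r1) = 7552.53 m/s
dV1 = V1*(sqrt(2*r2/(r1+r2)) - 1) = 2002.96 m/s
V2 = sqrt(mu/r2) = 3771.88 m/s
dV2 = V2*(1 - sqrt(2*r1/(r1+r2))) = 1388.55 m/s
Total dV = 3392 m/s

3392 m/s


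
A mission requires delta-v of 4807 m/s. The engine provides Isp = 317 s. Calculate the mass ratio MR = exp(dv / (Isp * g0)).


Ve = 317 * 9.81 = 3109.77 m/s
MR = exp(4807 / 3109.77) = 4.692

4.692


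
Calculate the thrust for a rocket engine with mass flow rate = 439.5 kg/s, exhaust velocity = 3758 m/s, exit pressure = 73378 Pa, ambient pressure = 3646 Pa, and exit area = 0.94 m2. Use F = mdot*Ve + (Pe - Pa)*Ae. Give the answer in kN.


F = 439.5 * 3758 + (73378 - 3646) * 0.94 = 1.7172e+06 N = 1717.2 kN

1717.2 kN


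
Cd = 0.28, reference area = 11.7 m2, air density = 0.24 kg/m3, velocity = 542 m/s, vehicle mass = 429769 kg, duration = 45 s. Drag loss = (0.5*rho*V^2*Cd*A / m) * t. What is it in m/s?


D = 0.5 * 0.24 * 542^2 * 0.28 * 11.7 = 115484.5 N
a = 115484.5 / 429769 = 0.2687 m/s2
dV = 0.2687 * 45 = 12.1 m/s

12.1 m/s


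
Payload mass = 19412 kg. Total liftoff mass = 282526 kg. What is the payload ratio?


PR = 19412 / 282526 = 0.0687

0.0687


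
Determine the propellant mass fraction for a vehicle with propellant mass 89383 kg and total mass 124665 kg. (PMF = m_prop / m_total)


PMF = 89383 / 124665 = 0.717

0.717


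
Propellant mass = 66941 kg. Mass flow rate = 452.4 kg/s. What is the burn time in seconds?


tb = 66941 / 452.4 = 148.0 s

148.0 s


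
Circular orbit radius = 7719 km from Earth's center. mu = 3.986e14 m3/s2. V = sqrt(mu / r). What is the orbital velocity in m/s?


V = sqrt(3.986e14 / 7719000) = 7186 m/s

7186 m/s


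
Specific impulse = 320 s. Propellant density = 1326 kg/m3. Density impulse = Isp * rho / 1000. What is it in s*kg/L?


rho*Isp = 320 * 1326 / 1000 = 424 s*kg/L

424 s*kg/L


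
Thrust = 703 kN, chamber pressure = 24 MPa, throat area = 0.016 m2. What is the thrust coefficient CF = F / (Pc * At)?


CF = 703000 / (24e6 * 0.016) = 1.83

1.83


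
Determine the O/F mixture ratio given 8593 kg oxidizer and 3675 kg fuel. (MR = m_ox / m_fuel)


MR = 8593 / 3675 = 2.34

2.34


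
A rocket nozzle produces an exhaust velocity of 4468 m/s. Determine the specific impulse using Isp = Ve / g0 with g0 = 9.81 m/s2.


Isp = Ve / g0 = 4468 / 9.81 = 455.5 s

455.5 s


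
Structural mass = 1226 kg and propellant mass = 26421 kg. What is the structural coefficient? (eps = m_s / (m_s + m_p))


eps = 1226 / (1226 + 26421) = 0.0443

0.0443


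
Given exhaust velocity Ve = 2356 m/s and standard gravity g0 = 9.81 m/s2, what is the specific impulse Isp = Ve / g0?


Isp = Ve / g0 = 2356 / 9.81 = 240.2 s

240.2 s


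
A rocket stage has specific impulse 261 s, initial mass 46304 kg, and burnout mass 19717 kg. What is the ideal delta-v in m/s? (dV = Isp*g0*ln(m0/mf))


Ve = 261 * 9.81 = 2560.41 m/s
dV = 2560.41 * ln(46304/19717) = 2186 m/s

2186 m/s


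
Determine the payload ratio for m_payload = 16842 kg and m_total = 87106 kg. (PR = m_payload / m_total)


PR = 16842 / 87106 = 0.1934

0.1934


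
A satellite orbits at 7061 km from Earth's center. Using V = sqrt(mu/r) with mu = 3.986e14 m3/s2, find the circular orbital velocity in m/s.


V = sqrt(3.986e14 / 7061000) = 7513 m/s

7513 m/s
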